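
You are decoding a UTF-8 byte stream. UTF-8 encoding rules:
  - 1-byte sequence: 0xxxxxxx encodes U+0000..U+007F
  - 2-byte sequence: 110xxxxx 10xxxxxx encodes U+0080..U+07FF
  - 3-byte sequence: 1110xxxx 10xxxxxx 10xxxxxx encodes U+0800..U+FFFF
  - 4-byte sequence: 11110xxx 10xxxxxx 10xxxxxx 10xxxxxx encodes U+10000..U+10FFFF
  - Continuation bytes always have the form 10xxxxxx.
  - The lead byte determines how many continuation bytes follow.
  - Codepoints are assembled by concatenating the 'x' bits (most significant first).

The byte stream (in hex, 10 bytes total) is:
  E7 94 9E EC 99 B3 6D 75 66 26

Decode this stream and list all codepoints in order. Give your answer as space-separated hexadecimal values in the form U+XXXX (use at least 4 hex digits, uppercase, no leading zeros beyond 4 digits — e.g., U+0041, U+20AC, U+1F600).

Byte[0]=E7: 3-byte lead, need 2 cont bytes. acc=0x7
Byte[1]=94: continuation. acc=(acc<<6)|0x14=0x1D4
Byte[2]=9E: continuation. acc=(acc<<6)|0x1E=0x751E
Completed: cp=U+751E (starts at byte 0)
Byte[3]=EC: 3-byte lead, need 2 cont bytes. acc=0xC
Byte[4]=99: continuation. acc=(acc<<6)|0x19=0x319
Byte[5]=B3: continuation. acc=(acc<<6)|0x33=0xC673
Completed: cp=U+C673 (starts at byte 3)
Byte[6]=6D: 1-byte ASCII. cp=U+006D
Byte[7]=75: 1-byte ASCII. cp=U+0075
Byte[8]=66: 1-byte ASCII. cp=U+0066
Byte[9]=26: 1-byte ASCII. cp=U+0026

Answer: U+751E U+C673 U+006D U+0075 U+0066 U+0026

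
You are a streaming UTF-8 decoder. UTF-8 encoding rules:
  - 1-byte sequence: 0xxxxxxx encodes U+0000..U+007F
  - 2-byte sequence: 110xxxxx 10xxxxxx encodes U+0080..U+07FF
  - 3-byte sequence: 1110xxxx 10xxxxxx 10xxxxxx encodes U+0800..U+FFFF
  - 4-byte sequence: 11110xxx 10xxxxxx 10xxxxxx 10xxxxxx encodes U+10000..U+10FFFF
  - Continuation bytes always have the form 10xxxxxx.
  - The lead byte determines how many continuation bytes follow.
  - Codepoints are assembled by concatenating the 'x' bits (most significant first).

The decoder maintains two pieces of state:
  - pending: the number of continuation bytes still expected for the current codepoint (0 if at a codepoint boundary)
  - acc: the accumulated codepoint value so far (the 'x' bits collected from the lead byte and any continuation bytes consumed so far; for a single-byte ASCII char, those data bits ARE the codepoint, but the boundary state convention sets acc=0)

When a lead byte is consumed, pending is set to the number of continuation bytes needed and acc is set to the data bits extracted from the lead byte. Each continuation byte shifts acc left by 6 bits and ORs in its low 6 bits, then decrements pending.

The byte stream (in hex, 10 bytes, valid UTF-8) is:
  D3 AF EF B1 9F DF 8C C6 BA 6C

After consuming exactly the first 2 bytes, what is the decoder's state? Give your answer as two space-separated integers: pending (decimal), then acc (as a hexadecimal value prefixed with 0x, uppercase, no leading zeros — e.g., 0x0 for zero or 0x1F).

Byte[0]=D3: 2-byte lead. pending=1, acc=0x13
Byte[1]=AF: continuation. acc=(acc<<6)|0x2F=0x4EF, pending=0

Answer: 0 0x4EF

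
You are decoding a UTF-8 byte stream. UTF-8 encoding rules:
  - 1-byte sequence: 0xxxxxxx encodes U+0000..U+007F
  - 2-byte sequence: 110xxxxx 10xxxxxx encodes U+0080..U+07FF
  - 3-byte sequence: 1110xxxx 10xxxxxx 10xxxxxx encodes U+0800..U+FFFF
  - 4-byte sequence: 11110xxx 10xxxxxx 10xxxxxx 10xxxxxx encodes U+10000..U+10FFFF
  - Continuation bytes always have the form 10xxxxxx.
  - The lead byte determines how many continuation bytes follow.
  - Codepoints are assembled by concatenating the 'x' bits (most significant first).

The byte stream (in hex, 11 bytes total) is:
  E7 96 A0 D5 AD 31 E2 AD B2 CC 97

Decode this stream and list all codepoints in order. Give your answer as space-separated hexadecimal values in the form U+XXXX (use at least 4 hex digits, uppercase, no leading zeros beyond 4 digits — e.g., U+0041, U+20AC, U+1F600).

Answer: U+75A0 U+056D U+0031 U+2B72 U+0317

Derivation:
Byte[0]=E7: 3-byte lead, need 2 cont bytes. acc=0x7
Byte[1]=96: continuation. acc=(acc<<6)|0x16=0x1D6
Byte[2]=A0: continuation. acc=(acc<<6)|0x20=0x75A0
Completed: cp=U+75A0 (starts at byte 0)
Byte[3]=D5: 2-byte lead, need 1 cont bytes. acc=0x15
Byte[4]=AD: continuation. acc=(acc<<6)|0x2D=0x56D
Completed: cp=U+056D (starts at byte 3)
Byte[5]=31: 1-byte ASCII. cp=U+0031
Byte[6]=E2: 3-byte lead, need 2 cont bytes. acc=0x2
Byte[7]=AD: continuation. acc=(acc<<6)|0x2D=0xAD
Byte[8]=B2: continuation. acc=(acc<<6)|0x32=0x2B72
Completed: cp=U+2B72 (starts at byte 6)
Byte[9]=CC: 2-byte lead, need 1 cont bytes. acc=0xC
Byte[10]=97: continuation. acc=(acc<<6)|0x17=0x317
Completed: cp=U+0317 (starts at byte 9)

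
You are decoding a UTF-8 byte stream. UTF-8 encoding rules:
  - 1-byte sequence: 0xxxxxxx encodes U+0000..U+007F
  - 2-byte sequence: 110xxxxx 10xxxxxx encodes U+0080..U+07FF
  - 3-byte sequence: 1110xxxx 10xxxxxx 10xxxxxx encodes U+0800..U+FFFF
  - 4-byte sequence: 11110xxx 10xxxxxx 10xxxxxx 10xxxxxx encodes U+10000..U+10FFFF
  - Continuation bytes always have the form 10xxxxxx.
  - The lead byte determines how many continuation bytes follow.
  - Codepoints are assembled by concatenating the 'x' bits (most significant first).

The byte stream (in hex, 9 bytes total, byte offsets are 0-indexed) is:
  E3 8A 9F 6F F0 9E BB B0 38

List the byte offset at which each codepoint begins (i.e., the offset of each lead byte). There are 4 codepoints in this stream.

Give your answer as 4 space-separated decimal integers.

Byte[0]=E3: 3-byte lead, need 2 cont bytes. acc=0x3
Byte[1]=8A: continuation. acc=(acc<<6)|0x0A=0xCA
Byte[2]=9F: continuation. acc=(acc<<6)|0x1F=0x329F
Completed: cp=U+329F (starts at byte 0)
Byte[3]=6F: 1-byte ASCII. cp=U+006F
Byte[4]=F0: 4-byte lead, need 3 cont bytes. acc=0x0
Byte[5]=9E: continuation. acc=(acc<<6)|0x1E=0x1E
Byte[6]=BB: continuation. acc=(acc<<6)|0x3B=0x7BB
Byte[7]=B0: continuation. acc=(acc<<6)|0x30=0x1EEF0
Completed: cp=U+1EEF0 (starts at byte 4)
Byte[8]=38: 1-byte ASCII. cp=U+0038

Answer: 0 3 4 8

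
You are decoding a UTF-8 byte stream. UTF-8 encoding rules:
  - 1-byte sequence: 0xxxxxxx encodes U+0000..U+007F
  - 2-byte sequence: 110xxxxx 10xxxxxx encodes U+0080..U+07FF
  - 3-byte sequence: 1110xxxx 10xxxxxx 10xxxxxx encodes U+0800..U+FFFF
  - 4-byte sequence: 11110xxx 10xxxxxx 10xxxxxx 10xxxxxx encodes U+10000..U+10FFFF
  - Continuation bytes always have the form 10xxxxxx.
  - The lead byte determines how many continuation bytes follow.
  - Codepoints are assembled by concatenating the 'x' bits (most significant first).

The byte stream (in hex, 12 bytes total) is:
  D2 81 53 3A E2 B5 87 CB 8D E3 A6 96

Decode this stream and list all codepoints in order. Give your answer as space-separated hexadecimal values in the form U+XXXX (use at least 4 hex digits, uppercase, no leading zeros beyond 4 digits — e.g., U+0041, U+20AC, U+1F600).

Byte[0]=D2: 2-byte lead, need 1 cont bytes. acc=0x12
Byte[1]=81: continuation. acc=(acc<<6)|0x01=0x481
Completed: cp=U+0481 (starts at byte 0)
Byte[2]=53: 1-byte ASCII. cp=U+0053
Byte[3]=3A: 1-byte ASCII. cp=U+003A
Byte[4]=E2: 3-byte lead, need 2 cont bytes. acc=0x2
Byte[5]=B5: continuation. acc=(acc<<6)|0x35=0xB5
Byte[6]=87: continuation. acc=(acc<<6)|0x07=0x2D47
Completed: cp=U+2D47 (starts at byte 4)
Byte[7]=CB: 2-byte lead, need 1 cont bytes. acc=0xB
Byte[8]=8D: continuation. acc=(acc<<6)|0x0D=0x2CD
Completed: cp=U+02CD (starts at byte 7)
Byte[9]=E3: 3-byte lead, need 2 cont bytes. acc=0x3
Byte[10]=A6: continuation. acc=(acc<<6)|0x26=0xE6
Byte[11]=96: continuation. acc=(acc<<6)|0x16=0x3996
Completed: cp=U+3996 (starts at byte 9)

Answer: U+0481 U+0053 U+003A U+2D47 U+02CD U+3996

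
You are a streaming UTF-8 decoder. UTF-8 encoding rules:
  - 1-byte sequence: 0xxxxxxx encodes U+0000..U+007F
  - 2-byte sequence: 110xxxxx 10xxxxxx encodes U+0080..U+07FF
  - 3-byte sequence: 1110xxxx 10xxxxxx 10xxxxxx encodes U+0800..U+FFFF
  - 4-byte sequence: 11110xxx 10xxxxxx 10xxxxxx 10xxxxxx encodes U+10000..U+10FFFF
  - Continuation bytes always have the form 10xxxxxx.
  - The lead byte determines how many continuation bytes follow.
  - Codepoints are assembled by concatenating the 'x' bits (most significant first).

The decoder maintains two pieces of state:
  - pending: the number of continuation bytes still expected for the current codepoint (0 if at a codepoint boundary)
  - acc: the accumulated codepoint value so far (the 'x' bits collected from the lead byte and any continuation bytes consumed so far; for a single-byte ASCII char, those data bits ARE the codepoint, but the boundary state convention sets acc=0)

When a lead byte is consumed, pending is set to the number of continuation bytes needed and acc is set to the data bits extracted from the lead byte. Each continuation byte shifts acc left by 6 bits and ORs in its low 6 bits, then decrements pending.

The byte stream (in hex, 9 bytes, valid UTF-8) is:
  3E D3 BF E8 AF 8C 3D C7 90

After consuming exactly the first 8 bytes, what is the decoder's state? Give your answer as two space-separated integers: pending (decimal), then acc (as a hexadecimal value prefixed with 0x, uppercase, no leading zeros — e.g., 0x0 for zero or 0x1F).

Answer: 1 0x7

Derivation:
Byte[0]=3E: 1-byte. pending=0, acc=0x0
Byte[1]=D3: 2-byte lead. pending=1, acc=0x13
Byte[2]=BF: continuation. acc=(acc<<6)|0x3F=0x4FF, pending=0
Byte[3]=E8: 3-byte lead. pending=2, acc=0x8
Byte[4]=AF: continuation. acc=(acc<<6)|0x2F=0x22F, pending=1
Byte[5]=8C: continuation. acc=(acc<<6)|0x0C=0x8BCC, pending=0
Byte[6]=3D: 1-byte. pending=0, acc=0x0
Byte[7]=C7: 2-byte lead. pending=1, acc=0x7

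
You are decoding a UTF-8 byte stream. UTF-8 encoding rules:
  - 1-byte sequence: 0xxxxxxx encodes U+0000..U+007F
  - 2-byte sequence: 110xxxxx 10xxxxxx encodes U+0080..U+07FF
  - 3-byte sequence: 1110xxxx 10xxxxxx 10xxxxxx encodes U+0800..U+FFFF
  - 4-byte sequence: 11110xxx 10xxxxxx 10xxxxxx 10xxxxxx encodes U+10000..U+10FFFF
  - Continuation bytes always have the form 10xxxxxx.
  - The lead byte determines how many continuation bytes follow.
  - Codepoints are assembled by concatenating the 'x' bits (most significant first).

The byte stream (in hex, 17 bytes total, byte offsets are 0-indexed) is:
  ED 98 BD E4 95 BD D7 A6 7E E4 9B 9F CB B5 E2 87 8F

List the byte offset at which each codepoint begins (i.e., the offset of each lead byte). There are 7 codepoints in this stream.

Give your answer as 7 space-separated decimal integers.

Byte[0]=ED: 3-byte lead, need 2 cont bytes. acc=0xD
Byte[1]=98: continuation. acc=(acc<<6)|0x18=0x358
Byte[2]=BD: continuation. acc=(acc<<6)|0x3D=0xD63D
Completed: cp=U+D63D (starts at byte 0)
Byte[3]=E4: 3-byte lead, need 2 cont bytes. acc=0x4
Byte[4]=95: continuation. acc=(acc<<6)|0x15=0x115
Byte[5]=BD: continuation. acc=(acc<<6)|0x3D=0x457D
Completed: cp=U+457D (starts at byte 3)
Byte[6]=D7: 2-byte lead, need 1 cont bytes. acc=0x17
Byte[7]=A6: continuation. acc=(acc<<6)|0x26=0x5E6
Completed: cp=U+05E6 (starts at byte 6)
Byte[8]=7E: 1-byte ASCII. cp=U+007E
Byte[9]=E4: 3-byte lead, need 2 cont bytes. acc=0x4
Byte[10]=9B: continuation. acc=(acc<<6)|0x1B=0x11B
Byte[11]=9F: continuation. acc=(acc<<6)|0x1F=0x46DF
Completed: cp=U+46DF (starts at byte 9)
Byte[12]=CB: 2-byte lead, need 1 cont bytes. acc=0xB
Byte[13]=B5: continuation. acc=(acc<<6)|0x35=0x2F5
Completed: cp=U+02F5 (starts at byte 12)
Byte[14]=E2: 3-byte lead, need 2 cont bytes. acc=0x2
Byte[15]=87: continuation. acc=(acc<<6)|0x07=0x87
Byte[16]=8F: continuation. acc=(acc<<6)|0x0F=0x21CF
Completed: cp=U+21CF (starts at byte 14)

Answer: 0 3 6 8 9 12 14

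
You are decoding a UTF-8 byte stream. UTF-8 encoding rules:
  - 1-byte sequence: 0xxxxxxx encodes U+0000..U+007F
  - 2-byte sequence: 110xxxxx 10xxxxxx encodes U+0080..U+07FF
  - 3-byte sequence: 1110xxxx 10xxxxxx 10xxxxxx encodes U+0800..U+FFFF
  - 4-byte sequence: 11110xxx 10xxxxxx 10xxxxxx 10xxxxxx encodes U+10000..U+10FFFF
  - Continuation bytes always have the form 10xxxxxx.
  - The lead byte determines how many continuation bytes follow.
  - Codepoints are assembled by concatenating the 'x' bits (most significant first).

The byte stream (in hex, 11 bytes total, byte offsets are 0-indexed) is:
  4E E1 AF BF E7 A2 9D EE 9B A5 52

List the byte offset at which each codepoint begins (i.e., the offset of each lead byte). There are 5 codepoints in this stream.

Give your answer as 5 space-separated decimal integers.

Byte[0]=4E: 1-byte ASCII. cp=U+004E
Byte[1]=E1: 3-byte lead, need 2 cont bytes. acc=0x1
Byte[2]=AF: continuation. acc=(acc<<6)|0x2F=0x6F
Byte[3]=BF: continuation. acc=(acc<<6)|0x3F=0x1BFF
Completed: cp=U+1BFF (starts at byte 1)
Byte[4]=E7: 3-byte lead, need 2 cont bytes. acc=0x7
Byte[5]=A2: continuation. acc=(acc<<6)|0x22=0x1E2
Byte[6]=9D: continuation. acc=(acc<<6)|0x1D=0x789D
Completed: cp=U+789D (starts at byte 4)
Byte[7]=EE: 3-byte lead, need 2 cont bytes. acc=0xE
Byte[8]=9B: continuation. acc=(acc<<6)|0x1B=0x39B
Byte[9]=A5: continuation. acc=(acc<<6)|0x25=0xE6E5
Completed: cp=U+E6E5 (starts at byte 7)
Byte[10]=52: 1-byte ASCII. cp=U+0052

Answer: 0 1 4 7 10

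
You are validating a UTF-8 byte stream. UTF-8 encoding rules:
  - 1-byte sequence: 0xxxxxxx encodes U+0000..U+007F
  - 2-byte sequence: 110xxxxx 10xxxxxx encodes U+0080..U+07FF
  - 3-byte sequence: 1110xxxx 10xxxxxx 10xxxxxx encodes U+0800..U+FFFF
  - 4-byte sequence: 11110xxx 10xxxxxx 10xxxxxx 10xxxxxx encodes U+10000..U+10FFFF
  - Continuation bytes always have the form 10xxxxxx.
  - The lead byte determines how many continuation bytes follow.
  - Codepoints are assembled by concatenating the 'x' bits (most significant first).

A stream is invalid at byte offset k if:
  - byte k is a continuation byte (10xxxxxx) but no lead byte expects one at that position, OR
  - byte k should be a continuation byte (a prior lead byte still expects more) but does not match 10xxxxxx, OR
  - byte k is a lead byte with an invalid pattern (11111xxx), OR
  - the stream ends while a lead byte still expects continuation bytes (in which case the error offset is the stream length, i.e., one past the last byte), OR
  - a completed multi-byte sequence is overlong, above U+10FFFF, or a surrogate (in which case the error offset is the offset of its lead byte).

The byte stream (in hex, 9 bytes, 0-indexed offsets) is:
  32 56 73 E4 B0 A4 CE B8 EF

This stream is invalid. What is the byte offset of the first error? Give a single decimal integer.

Byte[0]=32: 1-byte ASCII. cp=U+0032
Byte[1]=56: 1-byte ASCII. cp=U+0056
Byte[2]=73: 1-byte ASCII. cp=U+0073
Byte[3]=E4: 3-byte lead, need 2 cont bytes. acc=0x4
Byte[4]=B0: continuation. acc=(acc<<6)|0x30=0x130
Byte[5]=A4: continuation. acc=(acc<<6)|0x24=0x4C24
Completed: cp=U+4C24 (starts at byte 3)
Byte[6]=CE: 2-byte lead, need 1 cont bytes. acc=0xE
Byte[7]=B8: continuation. acc=(acc<<6)|0x38=0x3B8
Completed: cp=U+03B8 (starts at byte 6)
Byte[8]=EF: 3-byte lead, need 2 cont bytes. acc=0xF
Byte[9]: stream ended, expected continuation. INVALID

Answer: 9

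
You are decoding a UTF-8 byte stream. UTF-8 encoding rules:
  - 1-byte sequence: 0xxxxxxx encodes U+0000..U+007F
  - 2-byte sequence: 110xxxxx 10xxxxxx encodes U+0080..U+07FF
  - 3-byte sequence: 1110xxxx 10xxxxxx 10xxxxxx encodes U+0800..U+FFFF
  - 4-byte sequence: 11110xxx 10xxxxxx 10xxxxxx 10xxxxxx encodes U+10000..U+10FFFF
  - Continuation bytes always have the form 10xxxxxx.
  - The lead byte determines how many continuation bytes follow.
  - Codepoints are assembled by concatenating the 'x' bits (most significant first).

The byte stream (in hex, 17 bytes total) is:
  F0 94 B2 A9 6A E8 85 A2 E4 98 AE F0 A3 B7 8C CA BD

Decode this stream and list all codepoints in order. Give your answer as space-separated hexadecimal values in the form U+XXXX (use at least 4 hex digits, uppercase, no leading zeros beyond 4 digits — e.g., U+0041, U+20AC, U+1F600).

Byte[0]=F0: 4-byte lead, need 3 cont bytes. acc=0x0
Byte[1]=94: continuation. acc=(acc<<6)|0x14=0x14
Byte[2]=B2: continuation. acc=(acc<<6)|0x32=0x532
Byte[3]=A9: continuation. acc=(acc<<6)|0x29=0x14CA9
Completed: cp=U+14CA9 (starts at byte 0)
Byte[4]=6A: 1-byte ASCII. cp=U+006A
Byte[5]=E8: 3-byte lead, need 2 cont bytes. acc=0x8
Byte[6]=85: continuation. acc=(acc<<6)|0x05=0x205
Byte[7]=A2: continuation. acc=(acc<<6)|0x22=0x8162
Completed: cp=U+8162 (starts at byte 5)
Byte[8]=E4: 3-byte lead, need 2 cont bytes. acc=0x4
Byte[9]=98: continuation. acc=(acc<<6)|0x18=0x118
Byte[10]=AE: continuation. acc=(acc<<6)|0x2E=0x462E
Completed: cp=U+462E (starts at byte 8)
Byte[11]=F0: 4-byte lead, need 3 cont bytes. acc=0x0
Byte[12]=A3: continuation. acc=(acc<<6)|0x23=0x23
Byte[13]=B7: continuation. acc=(acc<<6)|0x37=0x8F7
Byte[14]=8C: continuation. acc=(acc<<6)|0x0C=0x23DCC
Completed: cp=U+23DCC (starts at byte 11)
Byte[15]=CA: 2-byte lead, need 1 cont bytes. acc=0xA
Byte[16]=BD: continuation. acc=(acc<<6)|0x3D=0x2BD
Completed: cp=U+02BD (starts at byte 15)

Answer: U+14CA9 U+006A U+8162 U+462E U+23DCC U+02BD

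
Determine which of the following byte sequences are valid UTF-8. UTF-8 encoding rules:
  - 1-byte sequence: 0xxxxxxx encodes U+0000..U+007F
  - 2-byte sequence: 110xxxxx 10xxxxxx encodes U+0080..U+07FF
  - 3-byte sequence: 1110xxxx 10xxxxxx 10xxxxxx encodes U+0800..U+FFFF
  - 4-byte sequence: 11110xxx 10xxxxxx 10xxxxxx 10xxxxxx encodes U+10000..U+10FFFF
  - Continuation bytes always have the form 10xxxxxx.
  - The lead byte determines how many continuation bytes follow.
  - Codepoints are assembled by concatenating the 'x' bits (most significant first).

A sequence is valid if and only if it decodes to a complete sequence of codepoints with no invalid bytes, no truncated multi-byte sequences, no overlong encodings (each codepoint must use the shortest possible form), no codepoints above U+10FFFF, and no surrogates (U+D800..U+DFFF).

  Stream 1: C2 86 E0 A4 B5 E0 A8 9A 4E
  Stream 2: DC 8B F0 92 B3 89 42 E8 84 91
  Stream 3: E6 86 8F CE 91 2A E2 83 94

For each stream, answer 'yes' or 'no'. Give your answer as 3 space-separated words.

Answer: yes yes yes

Derivation:
Stream 1: decodes cleanly. VALID
Stream 2: decodes cleanly. VALID
Stream 3: decodes cleanly. VALID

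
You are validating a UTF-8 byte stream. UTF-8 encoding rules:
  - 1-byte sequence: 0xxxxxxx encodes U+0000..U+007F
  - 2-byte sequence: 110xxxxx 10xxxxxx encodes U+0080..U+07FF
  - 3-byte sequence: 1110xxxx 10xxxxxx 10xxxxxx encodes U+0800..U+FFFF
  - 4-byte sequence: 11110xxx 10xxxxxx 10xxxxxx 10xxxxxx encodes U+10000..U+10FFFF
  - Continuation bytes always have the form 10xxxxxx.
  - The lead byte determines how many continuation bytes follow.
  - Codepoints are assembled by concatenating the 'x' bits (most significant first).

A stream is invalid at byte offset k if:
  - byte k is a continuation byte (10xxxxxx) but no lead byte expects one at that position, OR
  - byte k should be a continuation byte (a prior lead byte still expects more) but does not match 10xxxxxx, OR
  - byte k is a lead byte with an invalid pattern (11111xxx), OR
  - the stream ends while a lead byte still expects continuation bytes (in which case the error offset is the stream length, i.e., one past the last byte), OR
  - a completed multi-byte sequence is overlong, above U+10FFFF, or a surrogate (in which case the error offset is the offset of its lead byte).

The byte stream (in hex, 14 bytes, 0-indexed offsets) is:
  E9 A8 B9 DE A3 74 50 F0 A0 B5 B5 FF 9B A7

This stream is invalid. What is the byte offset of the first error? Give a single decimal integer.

Byte[0]=E9: 3-byte lead, need 2 cont bytes. acc=0x9
Byte[1]=A8: continuation. acc=(acc<<6)|0x28=0x268
Byte[2]=B9: continuation. acc=(acc<<6)|0x39=0x9A39
Completed: cp=U+9A39 (starts at byte 0)
Byte[3]=DE: 2-byte lead, need 1 cont bytes. acc=0x1E
Byte[4]=A3: continuation. acc=(acc<<6)|0x23=0x7A3
Completed: cp=U+07A3 (starts at byte 3)
Byte[5]=74: 1-byte ASCII. cp=U+0074
Byte[6]=50: 1-byte ASCII. cp=U+0050
Byte[7]=F0: 4-byte lead, need 3 cont bytes. acc=0x0
Byte[8]=A0: continuation. acc=(acc<<6)|0x20=0x20
Byte[9]=B5: continuation. acc=(acc<<6)|0x35=0x835
Byte[10]=B5: continuation. acc=(acc<<6)|0x35=0x20D75
Completed: cp=U+20D75 (starts at byte 7)
Byte[11]=FF: INVALID lead byte (not 0xxx/110x/1110/11110)

Answer: 11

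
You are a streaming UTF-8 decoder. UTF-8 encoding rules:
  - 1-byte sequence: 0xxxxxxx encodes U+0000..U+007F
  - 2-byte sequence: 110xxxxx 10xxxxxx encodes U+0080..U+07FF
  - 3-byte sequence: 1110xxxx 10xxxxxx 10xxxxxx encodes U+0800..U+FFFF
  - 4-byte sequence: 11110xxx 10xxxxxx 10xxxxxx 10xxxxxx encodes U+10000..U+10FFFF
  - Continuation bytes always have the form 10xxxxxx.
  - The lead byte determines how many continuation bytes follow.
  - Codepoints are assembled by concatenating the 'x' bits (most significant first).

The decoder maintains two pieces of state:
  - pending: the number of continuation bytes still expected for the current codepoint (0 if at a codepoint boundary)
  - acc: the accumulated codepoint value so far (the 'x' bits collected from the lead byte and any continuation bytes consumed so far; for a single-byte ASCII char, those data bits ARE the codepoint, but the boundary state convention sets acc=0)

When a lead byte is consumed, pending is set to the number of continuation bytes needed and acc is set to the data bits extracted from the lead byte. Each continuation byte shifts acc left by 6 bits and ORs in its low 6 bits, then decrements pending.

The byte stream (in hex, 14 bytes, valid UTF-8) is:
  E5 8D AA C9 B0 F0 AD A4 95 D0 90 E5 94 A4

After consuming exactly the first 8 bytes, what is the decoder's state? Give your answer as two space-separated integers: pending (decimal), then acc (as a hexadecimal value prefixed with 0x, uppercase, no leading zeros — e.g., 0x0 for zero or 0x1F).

Byte[0]=E5: 3-byte lead. pending=2, acc=0x5
Byte[1]=8D: continuation. acc=(acc<<6)|0x0D=0x14D, pending=1
Byte[2]=AA: continuation. acc=(acc<<6)|0x2A=0x536A, pending=0
Byte[3]=C9: 2-byte lead. pending=1, acc=0x9
Byte[4]=B0: continuation. acc=(acc<<6)|0x30=0x270, pending=0
Byte[5]=F0: 4-byte lead. pending=3, acc=0x0
Byte[6]=AD: continuation. acc=(acc<<6)|0x2D=0x2D, pending=2
Byte[7]=A4: continuation. acc=(acc<<6)|0x24=0xB64, pending=1

Answer: 1 0xB64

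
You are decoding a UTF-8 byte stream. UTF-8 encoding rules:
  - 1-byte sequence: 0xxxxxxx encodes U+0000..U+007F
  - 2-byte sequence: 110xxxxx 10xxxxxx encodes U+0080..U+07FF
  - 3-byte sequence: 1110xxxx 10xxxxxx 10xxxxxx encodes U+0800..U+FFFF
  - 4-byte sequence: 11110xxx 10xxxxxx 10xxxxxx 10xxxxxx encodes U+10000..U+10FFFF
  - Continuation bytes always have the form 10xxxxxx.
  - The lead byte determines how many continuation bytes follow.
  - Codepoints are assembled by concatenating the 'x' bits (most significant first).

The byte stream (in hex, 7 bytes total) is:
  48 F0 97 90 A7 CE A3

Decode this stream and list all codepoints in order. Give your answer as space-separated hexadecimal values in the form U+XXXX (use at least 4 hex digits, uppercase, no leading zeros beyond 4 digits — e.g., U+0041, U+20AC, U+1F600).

Answer: U+0048 U+17427 U+03A3

Derivation:
Byte[0]=48: 1-byte ASCII. cp=U+0048
Byte[1]=F0: 4-byte lead, need 3 cont bytes. acc=0x0
Byte[2]=97: continuation. acc=(acc<<6)|0x17=0x17
Byte[3]=90: continuation. acc=(acc<<6)|0x10=0x5D0
Byte[4]=A7: continuation. acc=(acc<<6)|0x27=0x17427
Completed: cp=U+17427 (starts at byte 1)
Byte[5]=CE: 2-byte lead, need 1 cont bytes. acc=0xE
Byte[6]=A3: continuation. acc=(acc<<6)|0x23=0x3A3
Completed: cp=U+03A3 (starts at byte 5)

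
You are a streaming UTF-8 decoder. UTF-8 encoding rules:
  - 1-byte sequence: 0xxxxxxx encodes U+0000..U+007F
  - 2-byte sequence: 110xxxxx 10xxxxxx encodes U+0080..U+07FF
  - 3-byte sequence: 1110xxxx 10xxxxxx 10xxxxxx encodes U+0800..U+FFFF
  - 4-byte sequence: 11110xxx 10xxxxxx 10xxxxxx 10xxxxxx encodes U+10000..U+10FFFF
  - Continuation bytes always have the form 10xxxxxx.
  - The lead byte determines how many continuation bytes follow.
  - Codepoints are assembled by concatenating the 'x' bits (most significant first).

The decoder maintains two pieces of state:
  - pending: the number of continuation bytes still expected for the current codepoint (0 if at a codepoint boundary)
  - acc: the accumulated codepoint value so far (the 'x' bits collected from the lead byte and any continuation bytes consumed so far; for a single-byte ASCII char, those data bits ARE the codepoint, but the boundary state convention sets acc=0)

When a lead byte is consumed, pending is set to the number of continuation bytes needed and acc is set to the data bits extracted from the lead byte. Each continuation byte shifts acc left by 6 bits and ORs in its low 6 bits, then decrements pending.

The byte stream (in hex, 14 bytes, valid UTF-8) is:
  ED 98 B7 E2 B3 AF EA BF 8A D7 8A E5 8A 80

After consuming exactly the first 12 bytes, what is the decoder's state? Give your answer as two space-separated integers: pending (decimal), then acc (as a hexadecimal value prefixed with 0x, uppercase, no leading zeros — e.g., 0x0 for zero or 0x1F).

Answer: 2 0x5

Derivation:
Byte[0]=ED: 3-byte lead. pending=2, acc=0xD
Byte[1]=98: continuation. acc=(acc<<6)|0x18=0x358, pending=1
Byte[2]=B7: continuation. acc=(acc<<6)|0x37=0xD637, pending=0
Byte[3]=E2: 3-byte lead. pending=2, acc=0x2
Byte[4]=B3: continuation. acc=(acc<<6)|0x33=0xB3, pending=1
Byte[5]=AF: continuation. acc=(acc<<6)|0x2F=0x2CEF, pending=0
Byte[6]=EA: 3-byte lead. pending=2, acc=0xA
Byte[7]=BF: continuation. acc=(acc<<6)|0x3F=0x2BF, pending=1
Byte[8]=8A: continuation. acc=(acc<<6)|0x0A=0xAFCA, pending=0
Byte[9]=D7: 2-byte lead. pending=1, acc=0x17
Byte[10]=8A: continuation. acc=(acc<<6)|0x0A=0x5CA, pending=0
Byte[11]=E5: 3-byte lead. pending=2, acc=0x5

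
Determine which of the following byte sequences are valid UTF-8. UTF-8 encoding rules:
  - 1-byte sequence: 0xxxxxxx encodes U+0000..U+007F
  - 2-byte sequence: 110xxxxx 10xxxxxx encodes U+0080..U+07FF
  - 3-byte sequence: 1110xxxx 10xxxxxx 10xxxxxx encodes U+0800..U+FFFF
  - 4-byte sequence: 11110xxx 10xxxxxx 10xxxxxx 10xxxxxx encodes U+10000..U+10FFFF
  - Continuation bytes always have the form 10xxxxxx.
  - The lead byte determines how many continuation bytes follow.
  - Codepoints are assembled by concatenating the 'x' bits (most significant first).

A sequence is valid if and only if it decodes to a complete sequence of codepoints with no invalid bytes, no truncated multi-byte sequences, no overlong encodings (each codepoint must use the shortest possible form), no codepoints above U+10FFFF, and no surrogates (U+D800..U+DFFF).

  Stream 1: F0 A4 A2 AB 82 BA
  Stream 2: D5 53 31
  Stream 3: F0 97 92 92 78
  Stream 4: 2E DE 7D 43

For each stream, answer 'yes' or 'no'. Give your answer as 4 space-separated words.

Answer: no no yes no

Derivation:
Stream 1: error at byte offset 4. INVALID
Stream 2: error at byte offset 1. INVALID
Stream 3: decodes cleanly. VALID
Stream 4: error at byte offset 2. INVALID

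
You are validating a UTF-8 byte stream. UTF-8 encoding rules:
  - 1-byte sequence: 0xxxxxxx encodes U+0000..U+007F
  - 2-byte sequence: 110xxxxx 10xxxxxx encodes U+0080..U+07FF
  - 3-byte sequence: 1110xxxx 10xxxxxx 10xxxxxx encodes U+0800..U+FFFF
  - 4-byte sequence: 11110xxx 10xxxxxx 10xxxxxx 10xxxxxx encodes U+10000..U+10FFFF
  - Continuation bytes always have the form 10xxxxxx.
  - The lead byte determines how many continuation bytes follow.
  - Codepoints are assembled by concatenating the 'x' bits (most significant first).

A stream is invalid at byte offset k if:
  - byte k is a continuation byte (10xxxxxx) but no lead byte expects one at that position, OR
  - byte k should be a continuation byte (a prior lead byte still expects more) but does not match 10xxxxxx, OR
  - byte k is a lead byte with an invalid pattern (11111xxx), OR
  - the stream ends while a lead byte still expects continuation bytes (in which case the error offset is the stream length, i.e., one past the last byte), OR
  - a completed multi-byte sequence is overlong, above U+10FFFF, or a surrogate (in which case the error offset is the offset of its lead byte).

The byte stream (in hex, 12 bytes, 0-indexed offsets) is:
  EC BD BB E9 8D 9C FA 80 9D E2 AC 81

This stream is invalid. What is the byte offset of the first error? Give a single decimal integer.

Answer: 6

Derivation:
Byte[0]=EC: 3-byte lead, need 2 cont bytes. acc=0xC
Byte[1]=BD: continuation. acc=(acc<<6)|0x3D=0x33D
Byte[2]=BB: continuation. acc=(acc<<6)|0x3B=0xCF7B
Completed: cp=U+CF7B (starts at byte 0)
Byte[3]=E9: 3-byte lead, need 2 cont bytes. acc=0x9
Byte[4]=8D: continuation. acc=(acc<<6)|0x0D=0x24D
Byte[5]=9C: continuation. acc=(acc<<6)|0x1C=0x935C
Completed: cp=U+935C (starts at byte 3)
Byte[6]=FA: INVALID lead byte (not 0xxx/110x/1110/11110)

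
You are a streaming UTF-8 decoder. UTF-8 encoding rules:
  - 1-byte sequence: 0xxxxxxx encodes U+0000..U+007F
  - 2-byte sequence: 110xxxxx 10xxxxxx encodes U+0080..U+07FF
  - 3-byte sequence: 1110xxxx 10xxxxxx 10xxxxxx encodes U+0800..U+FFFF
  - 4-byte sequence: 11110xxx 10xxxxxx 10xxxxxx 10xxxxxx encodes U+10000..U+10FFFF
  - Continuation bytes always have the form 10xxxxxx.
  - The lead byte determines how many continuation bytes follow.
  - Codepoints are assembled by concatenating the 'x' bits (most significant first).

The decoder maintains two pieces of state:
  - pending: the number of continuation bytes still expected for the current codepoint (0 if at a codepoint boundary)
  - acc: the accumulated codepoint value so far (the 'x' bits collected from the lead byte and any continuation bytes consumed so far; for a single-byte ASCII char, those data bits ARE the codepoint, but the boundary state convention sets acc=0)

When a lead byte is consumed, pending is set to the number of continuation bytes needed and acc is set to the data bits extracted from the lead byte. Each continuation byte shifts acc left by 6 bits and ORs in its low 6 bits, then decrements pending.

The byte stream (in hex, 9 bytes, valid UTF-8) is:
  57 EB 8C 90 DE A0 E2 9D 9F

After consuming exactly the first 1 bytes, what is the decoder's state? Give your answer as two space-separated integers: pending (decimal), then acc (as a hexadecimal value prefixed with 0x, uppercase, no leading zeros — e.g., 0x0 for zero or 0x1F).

Answer: 0 0x0

Derivation:
Byte[0]=57: 1-byte. pending=0, acc=0x0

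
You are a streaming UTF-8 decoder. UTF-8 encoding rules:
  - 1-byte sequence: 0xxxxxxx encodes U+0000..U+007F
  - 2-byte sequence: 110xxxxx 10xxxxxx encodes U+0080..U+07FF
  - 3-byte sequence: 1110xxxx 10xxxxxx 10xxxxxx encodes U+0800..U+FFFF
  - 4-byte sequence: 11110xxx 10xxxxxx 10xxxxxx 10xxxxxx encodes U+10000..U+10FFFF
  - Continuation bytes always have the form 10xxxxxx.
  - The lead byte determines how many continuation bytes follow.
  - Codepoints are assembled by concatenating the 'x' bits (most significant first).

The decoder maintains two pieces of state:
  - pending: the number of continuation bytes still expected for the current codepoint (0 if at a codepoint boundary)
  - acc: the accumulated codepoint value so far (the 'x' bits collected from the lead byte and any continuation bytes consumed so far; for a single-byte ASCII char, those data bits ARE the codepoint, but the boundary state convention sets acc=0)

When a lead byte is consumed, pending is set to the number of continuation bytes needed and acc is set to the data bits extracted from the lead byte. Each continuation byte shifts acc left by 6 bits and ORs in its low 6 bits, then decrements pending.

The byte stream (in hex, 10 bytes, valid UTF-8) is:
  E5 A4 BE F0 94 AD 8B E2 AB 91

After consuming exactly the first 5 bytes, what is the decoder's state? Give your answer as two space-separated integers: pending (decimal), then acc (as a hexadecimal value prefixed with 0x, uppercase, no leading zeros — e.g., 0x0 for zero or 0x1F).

Byte[0]=E5: 3-byte lead. pending=2, acc=0x5
Byte[1]=A4: continuation. acc=(acc<<6)|0x24=0x164, pending=1
Byte[2]=BE: continuation. acc=(acc<<6)|0x3E=0x593E, pending=0
Byte[3]=F0: 4-byte lead. pending=3, acc=0x0
Byte[4]=94: continuation. acc=(acc<<6)|0x14=0x14, pending=2

Answer: 2 0x14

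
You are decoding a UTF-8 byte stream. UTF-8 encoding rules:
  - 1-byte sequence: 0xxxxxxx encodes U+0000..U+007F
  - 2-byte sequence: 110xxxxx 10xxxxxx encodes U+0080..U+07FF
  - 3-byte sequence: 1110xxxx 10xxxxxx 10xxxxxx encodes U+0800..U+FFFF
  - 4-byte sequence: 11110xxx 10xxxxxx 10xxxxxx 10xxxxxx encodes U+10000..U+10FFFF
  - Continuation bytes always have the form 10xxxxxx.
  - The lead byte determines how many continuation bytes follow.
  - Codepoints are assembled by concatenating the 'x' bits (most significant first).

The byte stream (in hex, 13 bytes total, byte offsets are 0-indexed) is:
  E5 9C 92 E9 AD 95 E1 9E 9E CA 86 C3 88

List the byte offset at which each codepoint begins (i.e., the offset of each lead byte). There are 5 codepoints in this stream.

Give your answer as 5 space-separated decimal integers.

Byte[0]=E5: 3-byte lead, need 2 cont bytes. acc=0x5
Byte[1]=9C: continuation. acc=(acc<<6)|0x1C=0x15C
Byte[2]=92: continuation. acc=(acc<<6)|0x12=0x5712
Completed: cp=U+5712 (starts at byte 0)
Byte[3]=E9: 3-byte lead, need 2 cont bytes. acc=0x9
Byte[4]=AD: continuation. acc=(acc<<6)|0x2D=0x26D
Byte[5]=95: continuation. acc=(acc<<6)|0x15=0x9B55
Completed: cp=U+9B55 (starts at byte 3)
Byte[6]=E1: 3-byte lead, need 2 cont bytes. acc=0x1
Byte[7]=9E: continuation. acc=(acc<<6)|0x1E=0x5E
Byte[8]=9E: continuation. acc=(acc<<6)|0x1E=0x179E
Completed: cp=U+179E (starts at byte 6)
Byte[9]=CA: 2-byte lead, need 1 cont bytes. acc=0xA
Byte[10]=86: continuation. acc=(acc<<6)|0x06=0x286
Completed: cp=U+0286 (starts at byte 9)
Byte[11]=C3: 2-byte lead, need 1 cont bytes. acc=0x3
Byte[12]=88: continuation. acc=(acc<<6)|0x08=0xC8
Completed: cp=U+00C8 (starts at byte 11)

Answer: 0 3 6 9 11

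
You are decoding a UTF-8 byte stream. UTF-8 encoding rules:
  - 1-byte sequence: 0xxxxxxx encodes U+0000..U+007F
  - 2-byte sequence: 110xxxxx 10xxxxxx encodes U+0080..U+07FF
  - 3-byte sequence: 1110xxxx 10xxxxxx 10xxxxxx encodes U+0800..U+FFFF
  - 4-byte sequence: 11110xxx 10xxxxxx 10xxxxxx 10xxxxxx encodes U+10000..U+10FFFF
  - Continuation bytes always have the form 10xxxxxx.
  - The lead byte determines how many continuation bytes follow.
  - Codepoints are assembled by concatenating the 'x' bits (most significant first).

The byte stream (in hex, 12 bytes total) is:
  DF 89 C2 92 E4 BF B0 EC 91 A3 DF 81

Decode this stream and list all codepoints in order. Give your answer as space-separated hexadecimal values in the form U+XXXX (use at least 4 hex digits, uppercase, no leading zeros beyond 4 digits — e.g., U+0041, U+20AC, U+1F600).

Byte[0]=DF: 2-byte lead, need 1 cont bytes. acc=0x1F
Byte[1]=89: continuation. acc=(acc<<6)|0x09=0x7C9
Completed: cp=U+07C9 (starts at byte 0)
Byte[2]=C2: 2-byte lead, need 1 cont bytes. acc=0x2
Byte[3]=92: continuation. acc=(acc<<6)|0x12=0x92
Completed: cp=U+0092 (starts at byte 2)
Byte[4]=E4: 3-byte lead, need 2 cont bytes. acc=0x4
Byte[5]=BF: continuation. acc=(acc<<6)|0x3F=0x13F
Byte[6]=B0: continuation. acc=(acc<<6)|0x30=0x4FF0
Completed: cp=U+4FF0 (starts at byte 4)
Byte[7]=EC: 3-byte lead, need 2 cont bytes. acc=0xC
Byte[8]=91: continuation. acc=(acc<<6)|0x11=0x311
Byte[9]=A3: continuation. acc=(acc<<6)|0x23=0xC463
Completed: cp=U+C463 (starts at byte 7)
Byte[10]=DF: 2-byte lead, need 1 cont bytes. acc=0x1F
Byte[11]=81: continuation. acc=(acc<<6)|0x01=0x7C1
Completed: cp=U+07C1 (starts at byte 10)

Answer: U+07C9 U+0092 U+4FF0 U+C463 U+07C1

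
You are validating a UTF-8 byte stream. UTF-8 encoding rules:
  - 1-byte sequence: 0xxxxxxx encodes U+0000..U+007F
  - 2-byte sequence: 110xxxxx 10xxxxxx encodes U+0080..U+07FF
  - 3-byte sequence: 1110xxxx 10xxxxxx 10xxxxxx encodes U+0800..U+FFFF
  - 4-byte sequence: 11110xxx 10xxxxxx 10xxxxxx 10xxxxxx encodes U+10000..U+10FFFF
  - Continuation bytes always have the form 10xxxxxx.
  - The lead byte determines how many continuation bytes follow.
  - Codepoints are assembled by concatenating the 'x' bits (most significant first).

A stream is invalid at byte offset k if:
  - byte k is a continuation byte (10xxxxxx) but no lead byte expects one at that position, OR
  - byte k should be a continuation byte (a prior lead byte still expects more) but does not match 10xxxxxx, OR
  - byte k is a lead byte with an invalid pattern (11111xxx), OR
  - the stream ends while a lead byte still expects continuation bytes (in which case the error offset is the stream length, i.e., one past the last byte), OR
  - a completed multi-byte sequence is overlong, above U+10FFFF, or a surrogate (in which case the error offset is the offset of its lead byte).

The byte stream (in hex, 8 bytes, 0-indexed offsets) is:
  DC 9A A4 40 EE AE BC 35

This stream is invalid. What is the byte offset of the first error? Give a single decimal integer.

Byte[0]=DC: 2-byte lead, need 1 cont bytes. acc=0x1C
Byte[1]=9A: continuation. acc=(acc<<6)|0x1A=0x71A
Completed: cp=U+071A (starts at byte 0)
Byte[2]=A4: INVALID lead byte (not 0xxx/110x/1110/11110)

Answer: 2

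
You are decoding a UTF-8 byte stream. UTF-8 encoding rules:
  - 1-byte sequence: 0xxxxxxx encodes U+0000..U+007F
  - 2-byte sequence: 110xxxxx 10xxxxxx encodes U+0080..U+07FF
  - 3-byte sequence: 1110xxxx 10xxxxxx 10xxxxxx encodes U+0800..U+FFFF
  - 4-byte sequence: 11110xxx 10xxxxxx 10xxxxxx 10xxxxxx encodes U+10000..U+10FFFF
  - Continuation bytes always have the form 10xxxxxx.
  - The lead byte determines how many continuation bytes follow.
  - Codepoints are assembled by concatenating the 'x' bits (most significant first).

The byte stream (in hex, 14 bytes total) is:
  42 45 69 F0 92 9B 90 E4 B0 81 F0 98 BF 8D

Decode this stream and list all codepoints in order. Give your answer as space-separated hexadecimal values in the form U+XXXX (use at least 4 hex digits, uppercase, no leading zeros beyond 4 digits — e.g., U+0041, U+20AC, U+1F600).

Byte[0]=42: 1-byte ASCII. cp=U+0042
Byte[1]=45: 1-byte ASCII. cp=U+0045
Byte[2]=69: 1-byte ASCII. cp=U+0069
Byte[3]=F0: 4-byte lead, need 3 cont bytes. acc=0x0
Byte[4]=92: continuation. acc=(acc<<6)|0x12=0x12
Byte[5]=9B: continuation. acc=(acc<<6)|0x1B=0x49B
Byte[6]=90: continuation. acc=(acc<<6)|0x10=0x126D0
Completed: cp=U+126D0 (starts at byte 3)
Byte[7]=E4: 3-byte lead, need 2 cont bytes. acc=0x4
Byte[8]=B0: continuation. acc=(acc<<6)|0x30=0x130
Byte[9]=81: continuation. acc=(acc<<6)|0x01=0x4C01
Completed: cp=U+4C01 (starts at byte 7)
Byte[10]=F0: 4-byte lead, need 3 cont bytes. acc=0x0
Byte[11]=98: continuation. acc=(acc<<6)|0x18=0x18
Byte[12]=BF: continuation. acc=(acc<<6)|0x3F=0x63F
Byte[13]=8D: continuation. acc=(acc<<6)|0x0D=0x18FCD
Completed: cp=U+18FCD (starts at byte 10)

Answer: U+0042 U+0045 U+0069 U+126D0 U+4C01 U+18FCD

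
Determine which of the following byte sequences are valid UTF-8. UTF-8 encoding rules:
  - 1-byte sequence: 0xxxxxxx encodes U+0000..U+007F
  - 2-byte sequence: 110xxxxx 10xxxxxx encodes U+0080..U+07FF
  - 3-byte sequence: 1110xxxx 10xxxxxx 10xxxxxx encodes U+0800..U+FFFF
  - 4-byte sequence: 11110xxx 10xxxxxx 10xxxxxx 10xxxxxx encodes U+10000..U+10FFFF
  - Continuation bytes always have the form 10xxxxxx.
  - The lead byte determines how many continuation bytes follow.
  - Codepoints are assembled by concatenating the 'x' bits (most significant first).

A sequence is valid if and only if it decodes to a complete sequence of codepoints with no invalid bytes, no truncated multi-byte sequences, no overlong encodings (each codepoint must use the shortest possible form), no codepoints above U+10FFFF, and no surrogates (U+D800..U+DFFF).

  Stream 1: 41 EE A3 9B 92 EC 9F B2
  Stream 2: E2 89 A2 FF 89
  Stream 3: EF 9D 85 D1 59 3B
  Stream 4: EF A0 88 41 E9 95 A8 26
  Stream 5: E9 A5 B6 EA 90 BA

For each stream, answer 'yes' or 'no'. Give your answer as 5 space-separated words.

Answer: no no no yes yes

Derivation:
Stream 1: error at byte offset 4. INVALID
Stream 2: error at byte offset 3. INVALID
Stream 3: error at byte offset 4. INVALID
Stream 4: decodes cleanly. VALID
Stream 5: decodes cleanly. VALID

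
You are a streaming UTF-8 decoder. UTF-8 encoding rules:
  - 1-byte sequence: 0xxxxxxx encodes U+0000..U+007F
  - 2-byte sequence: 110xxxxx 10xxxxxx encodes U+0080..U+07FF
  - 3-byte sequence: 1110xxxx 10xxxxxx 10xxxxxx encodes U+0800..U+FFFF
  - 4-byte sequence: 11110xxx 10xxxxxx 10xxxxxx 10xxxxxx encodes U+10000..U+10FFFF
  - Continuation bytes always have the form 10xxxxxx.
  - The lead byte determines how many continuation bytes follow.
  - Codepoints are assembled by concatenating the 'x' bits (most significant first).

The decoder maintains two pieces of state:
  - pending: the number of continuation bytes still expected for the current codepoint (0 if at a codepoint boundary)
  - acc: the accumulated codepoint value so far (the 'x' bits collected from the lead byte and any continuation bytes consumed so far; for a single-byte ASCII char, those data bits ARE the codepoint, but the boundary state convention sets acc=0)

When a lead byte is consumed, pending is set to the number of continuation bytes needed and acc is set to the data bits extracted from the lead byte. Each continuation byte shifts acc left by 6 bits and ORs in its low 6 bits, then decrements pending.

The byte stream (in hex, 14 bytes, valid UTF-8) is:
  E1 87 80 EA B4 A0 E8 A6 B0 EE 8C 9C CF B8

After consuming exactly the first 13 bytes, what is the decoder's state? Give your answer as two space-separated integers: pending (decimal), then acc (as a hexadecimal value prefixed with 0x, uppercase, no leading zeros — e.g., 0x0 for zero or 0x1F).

Answer: 1 0xF

Derivation:
Byte[0]=E1: 3-byte lead. pending=2, acc=0x1
Byte[1]=87: continuation. acc=(acc<<6)|0x07=0x47, pending=1
Byte[2]=80: continuation. acc=(acc<<6)|0x00=0x11C0, pending=0
Byte[3]=EA: 3-byte lead. pending=2, acc=0xA
Byte[4]=B4: continuation. acc=(acc<<6)|0x34=0x2B4, pending=1
Byte[5]=A0: continuation. acc=(acc<<6)|0x20=0xAD20, pending=0
Byte[6]=E8: 3-byte lead. pending=2, acc=0x8
Byte[7]=A6: continuation. acc=(acc<<6)|0x26=0x226, pending=1
Byte[8]=B0: continuation. acc=(acc<<6)|0x30=0x89B0, pending=0
Byte[9]=EE: 3-byte lead. pending=2, acc=0xE
Byte[10]=8C: continuation. acc=(acc<<6)|0x0C=0x38C, pending=1
Byte[11]=9C: continuation. acc=(acc<<6)|0x1C=0xE31C, pending=0
Byte[12]=CF: 2-byte lead. pending=1, acc=0xF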